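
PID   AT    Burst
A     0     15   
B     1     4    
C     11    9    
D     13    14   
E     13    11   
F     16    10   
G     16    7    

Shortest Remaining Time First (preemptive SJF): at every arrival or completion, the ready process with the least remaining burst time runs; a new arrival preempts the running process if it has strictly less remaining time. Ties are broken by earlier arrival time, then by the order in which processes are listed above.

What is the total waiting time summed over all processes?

116

Timeline: | A 0-1 | B 1-5 | A 5-19 | G 19-26 | C 26-35 | F 35-45 | E 45-56 | D 56-70 |
Completion: A=19  B=5  C=35  D=70  E=56  F=45  G=26
Turnaround (C−A): A=19  B=4  C=24  D=57  E=43  F=29  G=10
Waiting = turnaround − burst: A=4, B=0, C=15, D=43, E=32, F=19, G=3
Total waiting = 4 + 0 + 15 + 43 + 32 + 19 + 3 = 116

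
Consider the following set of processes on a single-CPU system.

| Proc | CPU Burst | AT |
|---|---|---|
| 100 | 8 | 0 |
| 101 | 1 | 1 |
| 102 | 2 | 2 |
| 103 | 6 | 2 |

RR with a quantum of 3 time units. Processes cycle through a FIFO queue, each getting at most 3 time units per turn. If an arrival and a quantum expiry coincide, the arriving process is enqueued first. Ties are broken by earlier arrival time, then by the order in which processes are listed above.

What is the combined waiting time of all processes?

Gantt: | 100 0-3 | 101 3-4 | 102 4-6 | 103 6-9 | 100 9-12 | 103 12-15 | 100 15-17 |
Completion: 100=17  101=4  102=6  103=15
Turnaround (C−A): 100=17  101=3  102=4  103=13
Waiting = turnaround − burst: 100=9, 101=2, 102=2, 103=7
Total waiting = 9 + 2 + 2 + 7 = 20

20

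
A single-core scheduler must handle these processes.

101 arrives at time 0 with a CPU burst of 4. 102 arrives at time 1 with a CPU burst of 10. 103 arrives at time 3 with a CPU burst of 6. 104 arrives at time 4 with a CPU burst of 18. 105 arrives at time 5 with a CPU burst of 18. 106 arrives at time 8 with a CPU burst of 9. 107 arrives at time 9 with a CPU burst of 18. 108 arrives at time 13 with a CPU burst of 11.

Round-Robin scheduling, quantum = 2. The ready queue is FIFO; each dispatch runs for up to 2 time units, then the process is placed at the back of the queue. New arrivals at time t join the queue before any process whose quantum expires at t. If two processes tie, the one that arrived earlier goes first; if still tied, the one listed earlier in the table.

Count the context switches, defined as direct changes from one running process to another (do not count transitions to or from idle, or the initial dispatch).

Schedule: | 101 0-2 | 102 2-4 | 101 4-6 | 103 6-8 | 104 8-10 | 102 10-12 | 105 12-14 | 106 14-16 | 103 16-18 | 107 18-20 | 104 20-22 | 102 22-24 | 108 24-26 | 105 26-28 | 106 28-30 | 103 30-32 | 107 32-34 | 104 34-36 | 102 36-38 | 108 38-40 | 105 40-42 | 106 42-44 | 107 44-46 | 104 46-48 | 102 48-50 | 108 50-52 | 105 52-54 | 106 54-56 | 107 56-58 | 104 58-60 | 108 60-62 | 105 62-64 | 106 64-65 | 107 65-67 | 104 67-69 | 108 69-71 | 105 71-73 | 107 73-75 | 104 75-77 | 108 77-78 | 105 78-80 | 107 80-82 | 104 82-84 | 105 84-86 | 107 86-88 | 104 88-90 | 105 90-92 | 107 92-94 |
Completion: 101=6  102=50  103=32  104=90  105=92  106=65  107=94  108=78
Turnaround (C−A): 101=6  102=49  103=29  104=86  105=87  106=57  107=85  108=65

47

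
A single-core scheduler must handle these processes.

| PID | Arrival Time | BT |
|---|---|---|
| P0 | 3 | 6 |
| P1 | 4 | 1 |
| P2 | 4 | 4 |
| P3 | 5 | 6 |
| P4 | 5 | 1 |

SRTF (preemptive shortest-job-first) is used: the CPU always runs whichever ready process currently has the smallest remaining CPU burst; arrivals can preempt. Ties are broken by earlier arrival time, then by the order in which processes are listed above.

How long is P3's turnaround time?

16

Gantt: | idle 0-3 | P0 3-4 | P1 4-5 | P4 5-6 | P2 6-10 | P0 10-15 | P3 15-21 |
Completion: P0=15  P1=5  P2=10  P3=21  P4=6
Turnaround(P3) = completion − arrival = 21 − 5 = 16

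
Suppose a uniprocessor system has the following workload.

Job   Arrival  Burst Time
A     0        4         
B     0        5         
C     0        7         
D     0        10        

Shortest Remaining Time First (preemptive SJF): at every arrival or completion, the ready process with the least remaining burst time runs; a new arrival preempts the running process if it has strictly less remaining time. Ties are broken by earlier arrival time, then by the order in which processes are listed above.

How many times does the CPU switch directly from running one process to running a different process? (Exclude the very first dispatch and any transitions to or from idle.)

Timeline: | A 0-4 | B 4-9 | C 9-16 | D 16-26 |
Completion: A=4  B=9  C=16  D=26

3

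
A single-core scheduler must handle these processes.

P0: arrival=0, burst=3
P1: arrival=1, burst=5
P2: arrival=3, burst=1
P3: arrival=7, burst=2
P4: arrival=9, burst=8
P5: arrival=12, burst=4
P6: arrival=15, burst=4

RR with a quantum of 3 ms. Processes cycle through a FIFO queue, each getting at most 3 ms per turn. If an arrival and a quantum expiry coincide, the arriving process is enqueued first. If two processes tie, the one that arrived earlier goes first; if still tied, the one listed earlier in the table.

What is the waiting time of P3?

Gantt: | P0 0-3 | P1 3-6 | P2 6-7 | P1 7-9 | P3 9-11 | P4 11-14 | P5 14-17 | P4 17-20 | P6 20-23 | P5 23-24 | P4 24-26 | P6 26-27 |
Completion: P0=3  P1=9  P2=7  P3=11  P4=26  P5=24  P6=27
Turnaround (C−A): P0=3  P1=8  P2=4  P3=4  P4=17  P5=12  P6=12
Waiting(P3) = turnaround − burst = 4 − 2 = 2

2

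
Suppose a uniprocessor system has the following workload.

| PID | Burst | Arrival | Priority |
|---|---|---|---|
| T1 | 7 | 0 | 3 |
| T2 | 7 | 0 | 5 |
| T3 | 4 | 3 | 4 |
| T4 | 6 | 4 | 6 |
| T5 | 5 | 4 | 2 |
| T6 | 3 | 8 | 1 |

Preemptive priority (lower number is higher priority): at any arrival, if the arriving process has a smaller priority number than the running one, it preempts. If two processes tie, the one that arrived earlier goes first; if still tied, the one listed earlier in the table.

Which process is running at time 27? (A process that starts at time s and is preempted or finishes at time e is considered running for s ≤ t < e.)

T4

Timeline: | T1 0-4 | T5 4-8 | T6 8-11 | T5 11-12 | T1 12-15 | T3 15-19 | T2 19-26 | T4 26-32 |
Completion: T1=15  T2=26  T3=19  T4=32  T5=12  T6=11
Turnaround (C−A): T1=15  T2=26  T3=16  T4=28  T5=8  T6=3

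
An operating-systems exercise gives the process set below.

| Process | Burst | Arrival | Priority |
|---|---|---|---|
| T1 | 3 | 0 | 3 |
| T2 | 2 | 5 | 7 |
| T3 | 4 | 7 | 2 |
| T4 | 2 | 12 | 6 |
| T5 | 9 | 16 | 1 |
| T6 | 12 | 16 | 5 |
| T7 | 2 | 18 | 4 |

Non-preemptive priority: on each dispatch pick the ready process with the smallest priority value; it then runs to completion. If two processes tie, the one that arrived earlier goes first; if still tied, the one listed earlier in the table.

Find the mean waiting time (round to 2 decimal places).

Gantt: | T1 0-3 | idle 3-5 | T2 5-7 | T3 7-11 | idle 11-12 | T4 12-14 | idle 14-16 | T5 16-25 | T7 25-27 | T6 27-39 |
Completion: T1=3  T2=7  T3=11  T4=14  T5=25  T6=39  T7=27
Turnaround (C−A): T1=3  T2=2  T3=4  T4=2  T5=9  T6=23  T7=9
Waiting times: T1=0, T2=0, T3=0, T4=0, T5=0, T6=11, T7=7
Average waiting = (0+0+0+0+0+11+7) / 7 = 18/7 = 2.57

2.57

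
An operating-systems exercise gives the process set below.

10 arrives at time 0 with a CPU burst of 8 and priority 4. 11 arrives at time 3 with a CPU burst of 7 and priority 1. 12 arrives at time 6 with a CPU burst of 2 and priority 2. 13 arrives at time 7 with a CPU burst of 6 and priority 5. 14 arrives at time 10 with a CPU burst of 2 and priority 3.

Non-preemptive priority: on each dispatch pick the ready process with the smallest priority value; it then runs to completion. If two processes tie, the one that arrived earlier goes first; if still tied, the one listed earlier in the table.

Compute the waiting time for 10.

0

Schedule: | 10 0-8 | 11 8-15 | 12 15-17 | 14 17-19 | 13 19-25 |
Completion: 10=8  11=15  12=17  13=25  14=19
Waiting(10) = turnaround − burst = 8 − 8 = 0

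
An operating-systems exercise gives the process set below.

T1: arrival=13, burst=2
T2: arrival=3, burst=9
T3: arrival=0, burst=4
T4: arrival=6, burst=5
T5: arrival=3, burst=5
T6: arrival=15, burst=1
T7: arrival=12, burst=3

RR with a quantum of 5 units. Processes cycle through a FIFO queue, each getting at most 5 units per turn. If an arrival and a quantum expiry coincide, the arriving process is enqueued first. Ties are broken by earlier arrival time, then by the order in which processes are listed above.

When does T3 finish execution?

4

Schedule: | T3 0-4 | T2 4-9 | T5 9-14 | T4 14-19 | T2 19-23 | T7 23-26 | T1 26-28 | T6 28-29 |
Completion: T1=28  T2=23  T3=4  T4=19  T5=14  T6=29  T7=26
Turnaround (C−A): T1=15  T2=20  T3=4  T4=13  T5=11  T6=14  T7=14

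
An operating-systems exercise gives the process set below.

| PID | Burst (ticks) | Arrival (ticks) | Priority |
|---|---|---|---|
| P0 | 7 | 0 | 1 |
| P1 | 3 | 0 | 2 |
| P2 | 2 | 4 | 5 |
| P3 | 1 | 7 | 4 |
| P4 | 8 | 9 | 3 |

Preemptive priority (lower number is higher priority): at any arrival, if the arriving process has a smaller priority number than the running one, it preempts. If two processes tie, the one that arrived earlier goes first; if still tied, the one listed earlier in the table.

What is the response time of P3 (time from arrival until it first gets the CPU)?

11

Timeline: | P0 0-7 | P1 7-10 | P4 10-18 | P3 18-19 | P2 19-21 |
Completion: P0=7  P1=10  P2=21  P3=19  P4=18
Response(P3) = first start − arrival = 18 − 7 = 11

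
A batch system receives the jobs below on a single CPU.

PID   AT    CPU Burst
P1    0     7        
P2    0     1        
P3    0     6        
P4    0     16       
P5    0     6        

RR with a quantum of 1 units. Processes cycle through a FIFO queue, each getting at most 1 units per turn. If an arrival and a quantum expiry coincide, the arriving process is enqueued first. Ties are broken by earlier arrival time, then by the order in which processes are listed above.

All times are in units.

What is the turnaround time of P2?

2

Schedule: | P1 0-1 | P2 1-2 | P3 2-3 | P4 3-4 | P5 4-5 | P1 5-6 | P3 6-7 | P4 7-8 | P5 8-9 | P1 9-10 | P3 10-11 | P4 11-12 | P5 12-13 | P1 13-14 | P3 14-15 | P4 15-16 | P5 16-17 | P1 17-18 | P3 18-19 | P4 19-20 | P5 20-21 | P1 21-22 | P3 22-23 | P4 23-24 | P5 24-25 | P1 25-26 | P4 26-36 |
Completion: P1=26  P2=2  P3=23  P4=36  P5=25
Turnaround (C−A): P1=26  P2=2  P3=23  P4=36  P5=25
Turnaround(P2) = completion − arrival = 2 − 0 = 2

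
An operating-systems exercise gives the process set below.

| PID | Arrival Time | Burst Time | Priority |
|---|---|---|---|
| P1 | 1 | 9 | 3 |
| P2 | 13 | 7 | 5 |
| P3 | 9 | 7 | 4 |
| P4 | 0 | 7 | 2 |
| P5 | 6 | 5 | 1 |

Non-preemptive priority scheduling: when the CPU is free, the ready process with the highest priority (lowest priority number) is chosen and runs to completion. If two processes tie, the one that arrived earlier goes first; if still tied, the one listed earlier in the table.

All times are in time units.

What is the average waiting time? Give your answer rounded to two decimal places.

7.80

Timeline: | P4 0-7 | P5 7-12 | P1 12-21 | P3 21-28 | P2 28-35 |
Completion: P1=21  P2=35  P3=28  P4=7  P5=12
Waiting times: P1=11, P2=15, P3=12, P4=0, P5=1
Average waiting = (11+15+12+0+1) / 5 = 39/5 = 7.80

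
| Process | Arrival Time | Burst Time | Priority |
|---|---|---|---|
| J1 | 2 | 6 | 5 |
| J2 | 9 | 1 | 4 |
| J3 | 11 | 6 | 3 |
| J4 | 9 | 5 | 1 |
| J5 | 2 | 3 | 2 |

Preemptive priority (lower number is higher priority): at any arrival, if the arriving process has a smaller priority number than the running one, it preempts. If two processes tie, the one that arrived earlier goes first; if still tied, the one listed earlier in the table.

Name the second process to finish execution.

J4

Schedule: | idle 0-2 | J5 2-5 | J1 5-9 | J4 9-14 | J3 14-20 | J2 20-21 | J1 21-23 |
Completion: J1=23  J2=21  J3=20  J4=14  J5=5
Turnaround (C−A): J1=21  J2=12  J3=9  J4=5  J5=3
Finish order: J5 → J4 → J3 → J2 → J1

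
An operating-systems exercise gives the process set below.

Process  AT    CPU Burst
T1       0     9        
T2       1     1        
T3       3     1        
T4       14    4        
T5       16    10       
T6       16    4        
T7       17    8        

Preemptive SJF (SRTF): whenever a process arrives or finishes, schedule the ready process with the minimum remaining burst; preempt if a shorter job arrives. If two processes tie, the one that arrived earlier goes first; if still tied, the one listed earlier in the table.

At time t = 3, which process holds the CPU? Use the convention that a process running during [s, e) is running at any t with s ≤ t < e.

Schedule: | T1 0-1 | T2 1-2 | T1 2-3 | T3 3-4 | T1 4-11 | idle 11-14 | T4 14-18 | T6 18-22 | T7 22-30 | T5 30-40 |
Completion: T1=11  T2=2  T3=4  T4=18  T5=40  T6=22  T7=30

T3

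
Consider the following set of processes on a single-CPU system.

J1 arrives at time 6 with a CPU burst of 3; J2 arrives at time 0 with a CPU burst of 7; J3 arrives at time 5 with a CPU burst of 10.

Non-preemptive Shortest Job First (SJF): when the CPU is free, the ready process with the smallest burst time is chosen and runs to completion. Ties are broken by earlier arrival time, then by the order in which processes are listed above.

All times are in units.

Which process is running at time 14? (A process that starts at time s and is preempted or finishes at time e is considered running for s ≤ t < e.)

Schedule: | J2 0-7 | J1 7-10 | J3 10-20 |
Completion: J1=10  J2=7  J3=20
Turnaround (C−A): J1=4  J2=7  J3=15

J3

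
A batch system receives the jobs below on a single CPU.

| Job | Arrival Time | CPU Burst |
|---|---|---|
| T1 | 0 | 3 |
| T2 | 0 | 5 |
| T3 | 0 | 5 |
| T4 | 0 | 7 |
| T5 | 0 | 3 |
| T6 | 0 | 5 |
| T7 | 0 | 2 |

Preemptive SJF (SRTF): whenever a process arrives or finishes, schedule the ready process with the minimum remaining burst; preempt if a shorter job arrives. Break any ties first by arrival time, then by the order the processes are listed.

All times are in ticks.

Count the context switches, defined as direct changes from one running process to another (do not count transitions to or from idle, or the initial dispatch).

6

Schedule: | T7 0-2 | T1 2-5 | T5 5-8 | T2 8-13 | T3 13-18 | T6 18-23 | T4 23-30 |
Completion: T1=5  T2=13  T3=18  T4=30  T5=8  T6=23  T7=2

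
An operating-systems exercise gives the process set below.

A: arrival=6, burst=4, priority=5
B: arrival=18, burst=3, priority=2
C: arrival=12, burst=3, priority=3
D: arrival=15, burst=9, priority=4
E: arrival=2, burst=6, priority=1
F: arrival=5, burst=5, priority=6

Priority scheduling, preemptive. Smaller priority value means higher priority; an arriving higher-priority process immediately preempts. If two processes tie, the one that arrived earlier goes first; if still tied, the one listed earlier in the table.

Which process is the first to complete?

E

Gantt: | idle 0-2 | E 2-8 | A 8-12 | C 12-15 | D 15-18 | B 18-21 | D 21-27 | F 27-32 |
Completion: A=12  B=21  C=15  D=27  E=8  F=32
Turnaround (C−A): A=6  B=3  C=3  D=12  E=6  F=27
Finish order: E → A → C → B → D → F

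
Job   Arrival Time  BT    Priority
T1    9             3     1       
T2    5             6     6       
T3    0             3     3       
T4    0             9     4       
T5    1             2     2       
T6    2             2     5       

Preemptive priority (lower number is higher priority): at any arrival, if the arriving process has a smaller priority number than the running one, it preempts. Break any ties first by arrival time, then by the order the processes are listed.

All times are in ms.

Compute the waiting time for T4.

8

Gantt: | T3 0-1 | T5 1-3 | T3 3-5 | T4 5-9 | T1 9-12 | T4 12-17 | T6 17-19 | T2 19-25 |
Completion: T1=12  T2=25  T3=5  T4=17  T5=3  T6=19
Turnaround (C−A): T1=3  T2=20  T3=5  T4=17  T5=2  T6=17
Waiting(T4) = turnaround − burst = 17 − 9 = 8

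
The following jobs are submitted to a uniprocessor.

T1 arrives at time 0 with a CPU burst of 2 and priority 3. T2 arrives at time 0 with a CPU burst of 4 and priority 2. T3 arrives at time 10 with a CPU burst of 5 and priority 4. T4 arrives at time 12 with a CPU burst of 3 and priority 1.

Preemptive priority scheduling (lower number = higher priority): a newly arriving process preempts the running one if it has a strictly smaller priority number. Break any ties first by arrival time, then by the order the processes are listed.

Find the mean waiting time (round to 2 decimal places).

Timeline: | T2 0-4 | T1 4-6 | idle 6-10 | T3 10-12 | T4 12-15 | T3 15-18 |
Completion: T1=6  T2=4  T3=18  T4=15
Turnaround (C−A): T1=6  T2=4  T3=8  T4=3
Waiting times: T1=4, T2=0, T3=3, T4=0
Average waiting = (4+0+3+0) / 4 = 7/4 = 1.75

1.75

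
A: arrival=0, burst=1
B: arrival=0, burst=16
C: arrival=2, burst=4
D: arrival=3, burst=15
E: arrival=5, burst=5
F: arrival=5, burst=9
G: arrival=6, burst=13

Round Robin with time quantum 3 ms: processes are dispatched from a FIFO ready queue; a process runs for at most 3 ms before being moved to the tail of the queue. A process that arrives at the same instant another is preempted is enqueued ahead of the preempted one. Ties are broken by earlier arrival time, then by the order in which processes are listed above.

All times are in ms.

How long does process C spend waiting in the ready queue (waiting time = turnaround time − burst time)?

17

Schedule: | A 0-1 | B 1-4 | C 4-7 | D 7-10 | B 10-13 | E 13-16 | F 16-19 | G 19-22 | C 22-23 | D 23-26 | B 26-29 | E 29-31 | F 31-34 | G 34-37 | D 37-40 | B 40-43 | F 43-46 | G 46-49 | D 49-52 | B 52-55 | G 55-58 | D 58-61 | B 61-62 | G 62-63 |
Completion: A=1  B=62  C=23  D=61  E=31  F=46  G=63
Turnaround (C−A): A=1  B=62  C=21  D=58  E=26  F=41  G=57
Waiting(C) = turnaround − burst = 21 − 4 = 17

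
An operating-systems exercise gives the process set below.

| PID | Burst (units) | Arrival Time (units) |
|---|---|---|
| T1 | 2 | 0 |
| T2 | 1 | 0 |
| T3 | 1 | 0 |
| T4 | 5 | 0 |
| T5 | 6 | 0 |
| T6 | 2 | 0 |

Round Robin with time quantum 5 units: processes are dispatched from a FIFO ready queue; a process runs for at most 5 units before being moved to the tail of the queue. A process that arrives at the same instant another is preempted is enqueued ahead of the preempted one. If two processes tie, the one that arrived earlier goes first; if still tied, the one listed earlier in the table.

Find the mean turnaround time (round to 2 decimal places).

Timeline: | T1 0-2 | T2 2-3 | T3 3-4 | T4 4-9 | T5 9-14 | T6 14-16 | T5 16-17 |
Completion: T1=2  T2=3  T3=4  T4=9  T5=17  T6=16
Turnaround times: T1=2, T2=3, T3=4, T4=9, T5=17, T6=16
Average turnaround = (2+3+4+9+17+16) / 6 = 51/6 = 8.50

8.50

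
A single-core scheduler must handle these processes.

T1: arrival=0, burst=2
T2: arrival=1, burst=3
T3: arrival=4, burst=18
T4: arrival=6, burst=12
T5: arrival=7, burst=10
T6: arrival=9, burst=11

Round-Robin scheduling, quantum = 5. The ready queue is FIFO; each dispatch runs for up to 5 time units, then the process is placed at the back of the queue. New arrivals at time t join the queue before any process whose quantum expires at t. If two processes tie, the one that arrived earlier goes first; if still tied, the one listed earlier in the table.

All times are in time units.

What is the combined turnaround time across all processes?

Timeline: | T1 0-2 | T2 2-5 | T3 5-10 | T4 10-15 | T5 15-20 | T6 20-25 | T3 25-30 | T4 30-35 | T5 35-40 | T6 40-45 | T3 45-50 | T4 50-52 | T6 52-53 | T3 53-56 |
Completion: T1=2  T2=5  T3=56  T4=52  T5=40  T6=53
Turnaround = completion − arrival: T1=2, T2=4, T3=52, T4=46, T5=33, T6=44
Total turnaround = 2 + 4 + 52 + 46 + 33 + 44 = 181

181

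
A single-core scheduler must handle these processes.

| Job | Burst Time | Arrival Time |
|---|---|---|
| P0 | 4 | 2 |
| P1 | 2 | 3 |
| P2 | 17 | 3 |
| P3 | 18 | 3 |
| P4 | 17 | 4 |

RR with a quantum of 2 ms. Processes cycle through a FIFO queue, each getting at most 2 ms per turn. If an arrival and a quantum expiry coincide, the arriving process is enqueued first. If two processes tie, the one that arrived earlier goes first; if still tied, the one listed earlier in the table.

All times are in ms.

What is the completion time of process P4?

Gantt: | idle 0-2 | P0 2-4 | P1 4-6 | P2 6-8 | P3 8-10 | P4 10-12 | P0 12-14 | P2 14-16 | P3 16-18 | P4 18-20 | P2 20-22 | P3 22-24 | P4 24-26 | P2 26-28 | P3 28-30 | P4 30-32 | P2 32-34 | P3 34-36 | P4 36-38 | P2 38-40 | P3 40-42 | P4 42-44 | P2 44-46 | P3 46-48 | P4 48-50 | P2 50-52 | P3 52-54 | P4 54-56 | P2 56-57 | P3 57-59 | P4 59-60 |
Completion: P0=14  P1=6  P2=57  P3=59  P4=60
Turnaround (C−A): P0=12  P1=3  P2=54  P3=56  P4=56

60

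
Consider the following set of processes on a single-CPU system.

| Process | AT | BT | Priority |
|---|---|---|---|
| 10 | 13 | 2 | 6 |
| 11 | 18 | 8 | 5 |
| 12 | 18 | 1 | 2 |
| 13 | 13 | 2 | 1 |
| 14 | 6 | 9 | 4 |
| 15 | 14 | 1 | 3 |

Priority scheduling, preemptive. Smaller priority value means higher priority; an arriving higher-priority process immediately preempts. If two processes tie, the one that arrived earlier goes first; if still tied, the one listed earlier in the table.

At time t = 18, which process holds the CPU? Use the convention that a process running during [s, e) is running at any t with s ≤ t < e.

12

Gantt: | idle 0-6 | 14 6-13 | 13 13-15 | 15 15-16 | 14 16-18 | 12 18-19 | 11 19-27 | 10 27-29 |
Completion: 10=29  11=27  12=19  13=15  14=18  15=16
Turnaround (C−A): 10=16  11=9  12=1  13=2  14=12  15=2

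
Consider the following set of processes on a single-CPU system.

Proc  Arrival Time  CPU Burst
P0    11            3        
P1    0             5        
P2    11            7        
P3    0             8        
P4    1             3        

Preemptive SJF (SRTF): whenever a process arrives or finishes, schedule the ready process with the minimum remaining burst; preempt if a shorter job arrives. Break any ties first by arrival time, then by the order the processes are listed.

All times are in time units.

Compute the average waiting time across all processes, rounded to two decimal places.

4.40

Timeline: | P1 0-1 | P4 1-4 | P1 4-8 | P3 8-11 | P0 11-14 | P3 14-19 | P2 19-26 |
Completion: P0=14  P1=8  P2=26  P3=19  P4=4
Turnaround (C−A): P0=3  P1=8  P2=15  P3=19  P4=3
Waiting times: P0=0, P1=3, P2=8, P3=11, P4=0
Average waiting = (0+3+8+11+0) / 5 = 22/5 = 4.40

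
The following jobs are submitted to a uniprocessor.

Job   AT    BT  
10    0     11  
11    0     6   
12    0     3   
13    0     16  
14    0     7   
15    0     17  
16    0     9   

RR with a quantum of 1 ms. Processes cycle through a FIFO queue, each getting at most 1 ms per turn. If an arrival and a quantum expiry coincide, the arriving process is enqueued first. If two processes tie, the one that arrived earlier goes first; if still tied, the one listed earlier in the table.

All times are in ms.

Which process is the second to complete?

Timeline: | 10 0-1 | 11 1-2 | 12 2-3 | 13 3-4 | 14 4-5 | 15 5-6 | 16 6-7 | 10 7-8 | 11 8-9 | 12 9-10 | 13 10-11 | 14 11-12 | 15 12-13 | 16 13-14 | 10 14-15 | 11 15-16 | 12 16-17 | 13 17-18 | 14 18-19 | 15 19-20 | 16 20-21 | 10 21-22 | 11 22-23 | 13 23-24 | 14 24-25 | 15 25-26 | 16 26-27 | 10 27-28 | 11 28-29 | 13 29-30 | 14 30-31 | 15 31-32 | 16 32-33 | 10 33-34 | 11 34-35 | 13 35-36 | 14 36-37 | 15 37-38 | 16 38-39 | 10 39-40 | 13 40-41 | 14 41-42 | 15 42-43 | 16 43-44 | 10 44-45 | 13 45-46 | 15 46-47 | 16 47-48 | 10 48-49 | 13 49-50 | 15 50-51 | 16 51-52 | 10 52-53 | 13 53-54 | 15 54-55 | 10 55-56 | 13 56-57 | 15 57-58 | 13 58-59 | 15 59-60 | 13 60-61 | 15 61-62 | 13 62-63 | 15 63-64 | 13 64-65 | 15 65-66 | 13 66-67 | 15 67-69 |
Completion: 10=56  11=35  12=17  13=67  14=42  15=69  16=52
Turnaround (C−A): 10=56  11=35  12=17  13=67  14=42  15=69  16=52
Finish order: 12 → 11 → 14 → 16 → 10 → 13 → 15

11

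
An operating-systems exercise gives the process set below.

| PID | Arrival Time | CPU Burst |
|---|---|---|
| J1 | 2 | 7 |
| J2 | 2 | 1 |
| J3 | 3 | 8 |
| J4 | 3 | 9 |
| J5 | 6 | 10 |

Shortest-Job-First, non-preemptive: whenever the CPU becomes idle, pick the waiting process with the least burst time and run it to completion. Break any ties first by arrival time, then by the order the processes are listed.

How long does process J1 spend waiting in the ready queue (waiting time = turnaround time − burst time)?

1

Schedule: | idle 0-2 | J2 2-3 | J1 3-10 | J3 10-18 | J4 18-27 | J5 27-37 |
Completion: J1=10  J2=3  J3=18  J4=27  J5=37
Turnaround (C−A): J1=8  J2=1  J3=15  J4=24  J5=31
Waiting(J1) = turnaround − burst = 8 − 7 = 1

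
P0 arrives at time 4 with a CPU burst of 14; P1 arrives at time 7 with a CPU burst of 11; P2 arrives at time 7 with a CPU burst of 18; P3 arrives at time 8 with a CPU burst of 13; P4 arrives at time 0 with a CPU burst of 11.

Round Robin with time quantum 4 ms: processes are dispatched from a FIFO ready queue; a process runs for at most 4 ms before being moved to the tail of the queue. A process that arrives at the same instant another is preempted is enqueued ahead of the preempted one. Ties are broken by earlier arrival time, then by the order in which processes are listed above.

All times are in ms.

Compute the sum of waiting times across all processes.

180

Gantt: | P4 0-4 | P0 4-8 | P4 8-12 | P1 12-16 | P2 16-20 | P3 20-24 | P0 24-28 | P4 28-31 | P1 31-35 | P2 35-39 | P3 39-43 | P0 43-47 | P1 47-50 | P2 50-54 | P3 54-58 | P0 58-60 | P2 60-64 | P3 64-65 | P2 65-67 |
Completion: P0=60  P1=50  P2=67  P3=65  P4=31
Waiting = turnaround − burst: P0=42, P1=32, P2=42, P3=44, P4=20
Total waiting = 42 + 32 + 42 + 44 + 20 = 180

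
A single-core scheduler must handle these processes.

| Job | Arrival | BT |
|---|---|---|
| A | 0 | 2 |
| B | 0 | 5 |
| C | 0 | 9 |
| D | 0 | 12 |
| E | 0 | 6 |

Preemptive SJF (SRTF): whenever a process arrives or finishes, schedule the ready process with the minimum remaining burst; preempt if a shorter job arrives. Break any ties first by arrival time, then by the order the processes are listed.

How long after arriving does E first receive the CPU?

Schedule: | A 0-2 | B 2-7 | E 7-13 | C 13-22 | D 22-34 |
Completion: A=2  B=7  C=22  D=34  E=13
Turnaround (C−A): A=2  B=7  C=22  D=34  E=13
Response(E) = first start − arrival = 7 − 0 = 7

7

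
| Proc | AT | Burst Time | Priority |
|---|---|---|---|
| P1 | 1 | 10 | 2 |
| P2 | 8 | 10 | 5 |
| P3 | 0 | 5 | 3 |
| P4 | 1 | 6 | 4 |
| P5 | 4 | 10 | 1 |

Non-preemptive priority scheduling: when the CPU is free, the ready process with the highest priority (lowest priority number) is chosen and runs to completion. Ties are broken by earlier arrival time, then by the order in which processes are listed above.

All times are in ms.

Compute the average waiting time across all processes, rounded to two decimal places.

Gantt: | P3 0-5 | P5 5-15 | P1 15-25 | P4 25-31 | P2 31-41 |
Completion: P1=25  P2=41  P3=5  P4=31  P5=15
Waiting times: P1=14, P2=23, P3=0, P4=24, P5=1
Average waiting = (14+23+0+24+1) / 5 = 62/5 = 12.40

12.40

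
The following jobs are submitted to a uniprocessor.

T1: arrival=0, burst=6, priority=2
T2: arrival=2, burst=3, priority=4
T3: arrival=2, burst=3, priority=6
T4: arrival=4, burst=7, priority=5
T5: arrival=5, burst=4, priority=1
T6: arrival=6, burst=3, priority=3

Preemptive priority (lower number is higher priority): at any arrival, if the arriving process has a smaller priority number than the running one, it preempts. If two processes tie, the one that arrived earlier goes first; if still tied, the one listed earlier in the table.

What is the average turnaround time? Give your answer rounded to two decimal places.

13.00

Timeline: | T1 0-5 | T5 5-9 | T1 9-10 | T6 10-13 | T2 13-16 | T4 16-23 | T3 23-26 |
Completion: T1=10  T2=16  T3=26  T4=23  T5=9  T6=13
Turnaround (C−A): T1=10  T2=14  T3=24  T4=19  T5=4  T6=7
Turnaround times: T1=10, T2=14, T3=24, T4=19, T5=4, T6=7
Average turnaround = (10+14+24+19+4+7) / 6 = 78/6 = 13.00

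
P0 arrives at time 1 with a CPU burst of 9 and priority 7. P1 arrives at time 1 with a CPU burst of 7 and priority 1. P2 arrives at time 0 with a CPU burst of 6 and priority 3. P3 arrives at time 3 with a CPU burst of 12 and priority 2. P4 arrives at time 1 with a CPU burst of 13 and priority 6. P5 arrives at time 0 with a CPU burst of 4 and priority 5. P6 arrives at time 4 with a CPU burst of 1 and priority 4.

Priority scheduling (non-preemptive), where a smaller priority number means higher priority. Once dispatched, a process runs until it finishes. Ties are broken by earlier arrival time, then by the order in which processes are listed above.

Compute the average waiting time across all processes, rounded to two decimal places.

Timeline: | P2 0-6 | P1 6-13 | P3 13-25 | P6 25-26 | P5 26-30 | P4 30-43 | P0 43-52 |
Completion: P0=52  P1=13  P2=6  P3=25  P4=43  P5=30  P6=26
Waiting times: P0=42, P1=5, P2=0, P3=10, P4=29, P5=26, P6=21
Average waiting = (42+5+0+10+29+26+21) / 7 = 133/7 = 19.00

19.00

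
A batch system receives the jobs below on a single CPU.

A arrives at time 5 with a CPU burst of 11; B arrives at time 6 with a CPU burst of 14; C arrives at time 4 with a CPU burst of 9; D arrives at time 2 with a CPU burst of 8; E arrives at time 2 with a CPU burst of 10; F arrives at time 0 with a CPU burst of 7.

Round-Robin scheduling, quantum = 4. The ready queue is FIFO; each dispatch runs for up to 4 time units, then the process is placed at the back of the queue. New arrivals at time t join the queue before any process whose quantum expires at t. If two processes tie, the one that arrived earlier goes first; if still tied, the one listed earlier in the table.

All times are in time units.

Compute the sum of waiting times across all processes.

183

Schedule: | F 0-4 | D 4-8 | E 8-12 | C 12-16 | F 16-19 | A 19-23 | B 23-27 | D 27-31 | E 31-35 | C 35-39 | A 39-43 | B 43-47 | E 47-49 | C 49-50 | A 50-53 | B 53-59 |
Completion: A=53  B=59  C=50  D=31  E=49  F=19
Turnaround (C−A): A=48  B=53  C=46  D=29  E=47  F=19
Waiting = turnaround − burst: A=37, B=39, C=37, D=21, E=37, F=12
Total waiting = 37 + 39 + 37 + 21 + 37 + 12 = 183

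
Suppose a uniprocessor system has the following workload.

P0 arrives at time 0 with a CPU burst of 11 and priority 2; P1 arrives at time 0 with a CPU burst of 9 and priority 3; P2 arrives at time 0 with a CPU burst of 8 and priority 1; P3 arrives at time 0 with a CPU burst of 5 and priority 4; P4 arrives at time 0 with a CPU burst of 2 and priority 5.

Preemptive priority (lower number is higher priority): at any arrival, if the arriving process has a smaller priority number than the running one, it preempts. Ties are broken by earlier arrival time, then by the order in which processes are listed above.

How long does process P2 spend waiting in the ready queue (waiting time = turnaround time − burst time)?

0

Schedule: | P2 0-8 | P0 8-19 | P1 19-28 | P3 28-33 | P4 33-35 |
Completion: P0=19  P1=28  P2=8  P3=33  P4=35
Turnaround (C−A): P0=19  P1=28  P2=8  P3=33  P4=35
Waiting(P2) = turnaround − burst = 8 − 8 = 0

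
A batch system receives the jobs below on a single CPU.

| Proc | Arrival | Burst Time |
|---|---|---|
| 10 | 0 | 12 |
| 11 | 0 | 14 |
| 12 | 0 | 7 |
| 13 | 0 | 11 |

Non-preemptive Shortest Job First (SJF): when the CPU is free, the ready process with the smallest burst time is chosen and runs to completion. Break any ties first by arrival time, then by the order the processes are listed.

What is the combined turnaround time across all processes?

99

Schedule: | 12 0-7 | 13 7-18 | 10 18-30 | 11 30-44 |
Completion: 10=30  11=44  12=7  13=18
Turnaround = completion − arrival: 10=30, 11=44, 12=7, 13=18
Total turnaround = 30 + 44 + 7 + 18 = 99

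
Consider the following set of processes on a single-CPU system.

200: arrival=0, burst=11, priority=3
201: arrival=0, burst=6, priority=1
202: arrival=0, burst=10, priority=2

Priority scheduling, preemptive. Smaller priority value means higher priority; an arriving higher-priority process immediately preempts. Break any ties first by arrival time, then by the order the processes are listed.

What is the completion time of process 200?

27

Gantt: | 201 0-6 | 202 6-16 | 200 16-27 |
Completion: 200=27  201=6  202=16
Turnaround (C−A): 200=27  201=6  202=16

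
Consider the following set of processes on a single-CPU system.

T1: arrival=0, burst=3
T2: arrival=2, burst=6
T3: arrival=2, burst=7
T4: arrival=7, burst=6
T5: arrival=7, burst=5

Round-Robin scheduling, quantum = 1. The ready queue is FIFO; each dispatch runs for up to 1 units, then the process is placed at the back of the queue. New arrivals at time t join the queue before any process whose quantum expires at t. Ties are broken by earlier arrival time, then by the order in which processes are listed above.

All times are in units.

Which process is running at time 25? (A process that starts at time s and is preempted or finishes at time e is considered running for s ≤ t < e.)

Schedule: | T1 0-2 | T2 2-3 | T3 3-4 | T1 4-5 | T2 5-6 | T3 6-7 | T2 7-8 | T4 8-9 | T5 9-10 | T3 10-11 | T2 11-12 | T4 12-13 | T5 13-14 | T3 14-15 | T2 15-16 | T4 16-17 | T5 17-18 | T3 18-19 | T2 19-20 | T4 20-21 | T5 21-22 | T3 22-23 | T4 23-24 | T5 24-25 | T3 25-26 | T4 26-27 |
Completion: T1=5  T2=20  T3=26  T4=27  T5=25
Turnaround (C−A): T1=5  T2=18  T3=24  T4=20  T5=18

T3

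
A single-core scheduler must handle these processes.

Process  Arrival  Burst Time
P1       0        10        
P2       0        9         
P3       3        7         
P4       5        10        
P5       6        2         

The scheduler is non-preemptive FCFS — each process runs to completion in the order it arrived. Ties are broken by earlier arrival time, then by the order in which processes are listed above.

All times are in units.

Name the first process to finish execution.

Schedule: | P1 0-10 | P2 10-19 | P3 19-26 | P4 26-36 | P5 36-38 |
Completion: P1=10  P2=19  P3=26  P4=36  P5=38
Turnaround (C−A): P1=10  P2=19  P3=23  P4=31  P5=32
Finish order: P1 → P2 → P3 → P4 → P5

P1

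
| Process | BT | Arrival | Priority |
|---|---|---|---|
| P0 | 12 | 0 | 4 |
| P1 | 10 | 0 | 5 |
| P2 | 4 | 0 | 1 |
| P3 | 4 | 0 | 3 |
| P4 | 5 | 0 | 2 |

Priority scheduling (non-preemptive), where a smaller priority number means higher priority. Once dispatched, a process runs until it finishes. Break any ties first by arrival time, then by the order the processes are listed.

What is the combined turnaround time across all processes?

86

Gantt: | P2 0-4 | P4 4-9 | P3 9-13 | P0 13-25 | P1 25-35 |
Completion: P0=25  P1=35  P2=4  P3=13  P4=9
Turnaround = completion − arrival: P0=25, P1=35, P2=4, P3=13, P4=9
Total turnaround = 25 + 35 + 4 + 13 + 9 = 86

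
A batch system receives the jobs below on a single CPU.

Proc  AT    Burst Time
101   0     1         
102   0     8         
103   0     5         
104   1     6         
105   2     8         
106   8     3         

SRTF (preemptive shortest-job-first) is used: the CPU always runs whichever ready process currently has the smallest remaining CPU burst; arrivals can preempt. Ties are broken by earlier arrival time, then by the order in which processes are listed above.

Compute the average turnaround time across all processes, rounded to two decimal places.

Gantt: | 101 0-1 | 103 1-6 | 104 6-8 | 106 8-11 | 104 11-15 | 102 15-23 | 105 23-31 |
Completion: 101=1  102=23  103=6  104=15  105=31  106=11
Turnaround times: 101=1, 102=23, 103=6, 104=14, 105=29, 106=3
Average turnaround = (1+23+6+14+29+3) / 6 = 76/6 = 12.67

12.67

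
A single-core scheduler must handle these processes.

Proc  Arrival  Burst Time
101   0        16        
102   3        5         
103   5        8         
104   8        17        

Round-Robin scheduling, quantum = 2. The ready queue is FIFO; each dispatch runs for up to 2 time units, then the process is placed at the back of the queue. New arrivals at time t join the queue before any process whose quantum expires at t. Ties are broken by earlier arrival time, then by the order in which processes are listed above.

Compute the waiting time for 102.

11

Gantt: | 101 0-4 | 102 4-6 | 101 6-8 | 103 8-10 | 102 10-12 | 104 12-14 | 101 14-16 | 103 16-18 | 102 18-19 | 104 19-21 | 101 21-23 | 103 23-25 | 104 25-27 | 101 27-29 | 103 29-31 | 104 31-33 | 101 33-35 | 104 35-37 | 101 37-39 | 104 39-46 |
Completion: 101=39  102=19  103=31  104=46
Turnaround (C−A): 101=39  102=16  103=26  104=38
Waiting(102) = turnaround − burst = 16 − 5 = 11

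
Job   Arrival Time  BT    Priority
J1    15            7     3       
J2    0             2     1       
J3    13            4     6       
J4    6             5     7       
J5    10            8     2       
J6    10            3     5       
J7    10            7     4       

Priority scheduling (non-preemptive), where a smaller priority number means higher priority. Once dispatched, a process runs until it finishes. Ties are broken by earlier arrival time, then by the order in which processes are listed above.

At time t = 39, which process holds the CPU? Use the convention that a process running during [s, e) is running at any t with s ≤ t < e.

Timeline: | J2 0-2 | idle 2-6 | J4 6-11 | J5 11-19 | J1 19-26 | J7 26-33 | J6 33-36 | J3 36-40 |
Completion: J1=26  J2=2  J3=40  J4=11  J5=19  J6=36  J7=33
Turnaround (C−A): J1=11  J2=2  J3=27  J4=5  J5=9  J6=26  J7=23

J3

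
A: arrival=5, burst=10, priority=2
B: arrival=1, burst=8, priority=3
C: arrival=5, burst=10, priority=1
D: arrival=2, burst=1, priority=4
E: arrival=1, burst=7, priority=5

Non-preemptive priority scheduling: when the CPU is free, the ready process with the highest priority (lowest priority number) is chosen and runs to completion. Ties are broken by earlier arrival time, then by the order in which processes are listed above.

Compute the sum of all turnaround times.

Schedule: | idle 0-1 | B 1-9 | C 9-19 | A 19-29 | D 29-30 | E 30-37 |
Completion: A=29  B=9  C=19  D=30  E=37
Turnaround = completion − arrival: A=24, B=8, C=14, D=28, E=36
Total turnaround = 24 + 8 + 14 + 28 + 36 = 110

110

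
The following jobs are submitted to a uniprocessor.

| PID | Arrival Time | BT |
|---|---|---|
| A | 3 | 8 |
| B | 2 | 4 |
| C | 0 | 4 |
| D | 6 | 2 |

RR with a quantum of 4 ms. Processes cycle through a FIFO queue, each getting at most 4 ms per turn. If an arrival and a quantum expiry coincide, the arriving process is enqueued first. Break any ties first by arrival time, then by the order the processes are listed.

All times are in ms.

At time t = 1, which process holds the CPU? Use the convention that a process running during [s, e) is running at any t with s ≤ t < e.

Gantt: | C 0-4 | B 4-8 | A 8-12 | D 12-14 | A 14-18 |
Completion: A=18  B=8  C=4  D=14
Turnaround (C−A): A=15  B=6  C=4  D=8

C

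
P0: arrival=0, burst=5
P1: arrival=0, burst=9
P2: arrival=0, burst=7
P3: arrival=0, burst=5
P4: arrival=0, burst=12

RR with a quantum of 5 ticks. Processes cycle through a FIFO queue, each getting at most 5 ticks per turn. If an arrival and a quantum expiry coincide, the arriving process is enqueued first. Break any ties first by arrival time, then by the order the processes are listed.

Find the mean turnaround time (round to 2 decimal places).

Gantt: | P0 0-5 | P1 5-10 | P2 10-15 | P3 15-20 | P4 20-25 | P1 25-29 | P2 29-31 | P4 31-38 |
Completion: P0=5  P1=29  P2=31  P3=20  P4=38
Turnaround times: P0=5, P1=29, P2=31, P3=20, P4=38
Average turnaround = (5+29+31+20+38) / 5 = 123/5 = 24.60

24.60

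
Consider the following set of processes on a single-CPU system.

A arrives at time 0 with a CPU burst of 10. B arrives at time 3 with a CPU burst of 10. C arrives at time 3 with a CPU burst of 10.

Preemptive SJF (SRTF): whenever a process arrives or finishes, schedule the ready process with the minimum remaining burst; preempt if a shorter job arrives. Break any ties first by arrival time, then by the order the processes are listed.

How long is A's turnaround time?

Timeline: | A 0-10 | B 10-20 | C 20-30 |
Completion: A=10  B=20  C=30
Turnaround (C−A): A=10  B=17  C=27
Turnaround(A) = completion − arrival = 10 − 0 = 10

10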